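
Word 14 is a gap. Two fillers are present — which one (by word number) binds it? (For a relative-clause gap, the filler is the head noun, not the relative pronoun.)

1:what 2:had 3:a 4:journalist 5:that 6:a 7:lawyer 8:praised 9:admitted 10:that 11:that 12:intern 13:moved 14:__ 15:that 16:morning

The marked gap is the direct object of "moved".
Its filler is the fronted wh-phrase "what", at word 1.
(The other dependency links word 4 to a gap after word 8.)

1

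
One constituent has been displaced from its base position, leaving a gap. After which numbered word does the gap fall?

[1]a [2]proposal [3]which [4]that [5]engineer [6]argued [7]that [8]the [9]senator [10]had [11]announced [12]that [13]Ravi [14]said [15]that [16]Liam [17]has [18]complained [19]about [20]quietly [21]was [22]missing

19

The displaced element is "a proposal" (word 2).
It is linked across 3 clause boundaries (that → that → that).
It functions as the object of the preposition "about" of "complained", so the gap sits immediately after word 19 ("about").
Base order: That engineer argued that the senator had announced that Ravi said that Liam has complained about a proposal quietly.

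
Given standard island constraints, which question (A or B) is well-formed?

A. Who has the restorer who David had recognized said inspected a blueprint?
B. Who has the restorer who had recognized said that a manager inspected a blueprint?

In B, the wh-phrase is extracted from inside a complex-NP island (relative clause) (introduced by "who"), which blocks movement.
In A, the extraction path crosses only that-complement boundaries, which are transparent.
So A is grammatical.

A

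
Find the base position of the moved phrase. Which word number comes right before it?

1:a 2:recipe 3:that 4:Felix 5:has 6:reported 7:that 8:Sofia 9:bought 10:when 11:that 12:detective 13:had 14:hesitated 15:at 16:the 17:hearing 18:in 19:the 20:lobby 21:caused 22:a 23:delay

The displaced element is "a recipe" (word 2).
It is linked across 1 clause boundary (that).
It functions as the direct object of "bought", so the gap sits immediately after word 9 ("bought").
Base order: Felix has reported that Sofia bought a recipe when that detective had hesitated at the hearing in the lobby.

9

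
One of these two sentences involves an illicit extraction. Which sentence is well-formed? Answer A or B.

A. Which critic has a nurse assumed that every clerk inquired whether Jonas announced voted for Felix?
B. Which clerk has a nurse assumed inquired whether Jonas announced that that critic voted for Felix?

In A, the wh-phrase is extracted from inside a wh-island (introduced by "whether"), which blocks movement.
In B, the extraction path crosses only that-complement boundaries, which are transparent.
So B is grammatical.

B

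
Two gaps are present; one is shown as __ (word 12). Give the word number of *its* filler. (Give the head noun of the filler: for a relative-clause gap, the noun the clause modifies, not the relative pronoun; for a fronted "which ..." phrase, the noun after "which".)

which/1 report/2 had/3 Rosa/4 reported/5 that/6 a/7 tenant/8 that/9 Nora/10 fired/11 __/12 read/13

The marked gap is inside the relative clause, the direct object of "fired".
Its filler is the head noun "tenant" (via "that"), at word 8.
(The other dependency links word 2 to a gap after word 13.)

8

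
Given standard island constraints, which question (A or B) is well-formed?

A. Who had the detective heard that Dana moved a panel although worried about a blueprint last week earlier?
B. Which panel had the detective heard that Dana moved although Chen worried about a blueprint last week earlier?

In A, the wh-phrase is extracted from inside an adjunct island (introduced by "although"), which blocks movement.
In B, the extraction path crosses only that-complement boundaries, which are transparent.
So B is grammatical.

B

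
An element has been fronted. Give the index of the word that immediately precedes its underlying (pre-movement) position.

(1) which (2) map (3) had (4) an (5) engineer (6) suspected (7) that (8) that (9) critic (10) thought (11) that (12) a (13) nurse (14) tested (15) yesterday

The displaced element is "which map" (word 2).
It is linked across 2 clause boundaries (that → that).
It functions as the direct object of "tested", so the gap sits immediately after word 14 ("tested").
Base order: An engineer had suspected that that critic thought that a nurse tested which map yesterday.

14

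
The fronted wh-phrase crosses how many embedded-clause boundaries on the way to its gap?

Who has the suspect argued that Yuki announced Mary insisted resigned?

3

"who" is extracted from the subject of "resigned".
Boundaries crossed, outermost first: [that], [Ø], [Ø] — 3 in total.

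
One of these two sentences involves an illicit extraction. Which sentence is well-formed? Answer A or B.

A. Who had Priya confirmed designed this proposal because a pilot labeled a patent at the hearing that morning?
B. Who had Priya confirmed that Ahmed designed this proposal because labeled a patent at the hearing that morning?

In B, the wh-phrase is extracted from inside an adjunct island (introduced by "because"), which blocks movement.
In A, the extraction path crosses only that-complement boundaries, which are transparent.
So A is grammatical.

A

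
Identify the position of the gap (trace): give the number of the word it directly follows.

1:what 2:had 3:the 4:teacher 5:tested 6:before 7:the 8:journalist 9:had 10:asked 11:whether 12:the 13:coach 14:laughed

The displaced element is "what" (word 1).
It functions as the direct object of "tested", so the gap sits immediately after word 5 ("tested").
Base order: The teacher had tested what before the journalist had asked whether the coach laughed.

5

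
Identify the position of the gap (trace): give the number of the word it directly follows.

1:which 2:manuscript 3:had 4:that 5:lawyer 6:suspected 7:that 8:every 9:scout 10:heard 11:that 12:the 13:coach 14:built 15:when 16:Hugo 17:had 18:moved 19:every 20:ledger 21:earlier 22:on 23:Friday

14

The displaced element is "which manuscript" (word 2).
It is linked across 2 clause boundaries (that → that).
It functions as the direct object of "built", so the gap sits immediately after word 14 ("built").
Base order: That lawyer had suspected that every scout heard that the coach built which manuscript when Hugo had moved every ledger earlier on Friday.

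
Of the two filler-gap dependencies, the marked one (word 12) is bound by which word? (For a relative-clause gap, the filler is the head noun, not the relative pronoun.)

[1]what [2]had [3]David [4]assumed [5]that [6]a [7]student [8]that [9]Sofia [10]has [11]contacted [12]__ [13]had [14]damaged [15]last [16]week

7

The marked gap is inside the relative clause, the direct object of "contacted".
Its filler is the head noun "student" (via "that"), at word 7.
(The other dependency links word 1 to a gap after word 14.)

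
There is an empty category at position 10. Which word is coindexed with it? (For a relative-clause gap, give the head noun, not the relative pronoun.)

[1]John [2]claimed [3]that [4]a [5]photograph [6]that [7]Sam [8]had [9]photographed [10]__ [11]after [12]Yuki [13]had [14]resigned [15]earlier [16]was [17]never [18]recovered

The gap at 10 is the object of "photographed", inside a relative clause.
The relative pronoun is "that" (word 6); it is bound by the head noun immediately before it.
Its filler is the head noun "photograph", at word 5.

5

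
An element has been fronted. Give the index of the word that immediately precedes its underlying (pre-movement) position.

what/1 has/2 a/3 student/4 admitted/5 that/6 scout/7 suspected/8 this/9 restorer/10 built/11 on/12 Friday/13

The displaced element is "what" (word 1).
It is linked across 2 clause boundaries (Ø → Ø).
It functions as the direct object of "built", so the gap sits immediately after word 11 ("built").
Base order: A student has admitted that scout suspected this restorer built what on Friday.

11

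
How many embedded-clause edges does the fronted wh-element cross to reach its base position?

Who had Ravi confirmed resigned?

"who" is extracted from the subject of "resigned".
Boundaries crossed, outermost first: [Ø] — 1 in total.

1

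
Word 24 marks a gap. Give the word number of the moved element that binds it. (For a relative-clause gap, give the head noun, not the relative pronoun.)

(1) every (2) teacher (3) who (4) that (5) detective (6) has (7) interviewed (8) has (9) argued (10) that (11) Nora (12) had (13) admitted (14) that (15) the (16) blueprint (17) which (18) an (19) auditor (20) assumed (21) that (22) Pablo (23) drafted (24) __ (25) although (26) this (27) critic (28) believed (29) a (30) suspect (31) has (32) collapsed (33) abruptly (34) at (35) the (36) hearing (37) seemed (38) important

The gap at 24 is the object of "drafted", inside a relative clause.
The relative pronoun is "which" (word 17); it is bound by the head noun immediately before it.
Its filler is the head noun "blueprint", at word 16.

16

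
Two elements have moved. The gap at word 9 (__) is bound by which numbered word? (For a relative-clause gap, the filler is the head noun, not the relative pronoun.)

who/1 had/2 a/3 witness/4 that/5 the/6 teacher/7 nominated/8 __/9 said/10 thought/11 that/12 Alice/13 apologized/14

The marked gap is inside the relative clause, the direct object of "nominated".
Its filler is the head noun "witness" (via "that"), at word 4.
(The other dependency links word 1 to a gap after word 10.)

4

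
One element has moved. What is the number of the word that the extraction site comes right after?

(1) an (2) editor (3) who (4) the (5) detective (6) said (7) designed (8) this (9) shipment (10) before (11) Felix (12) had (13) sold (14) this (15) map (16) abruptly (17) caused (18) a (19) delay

The displaced element is "an editor" (word 2).
It is linked across 1 clause boundary (Ø).
It functions as the subject of "designed", so the gap sits immediately after word 6 ("said").
Base order: The detective said that an editor designed this shipment before Felix had sold this map abruptly.

6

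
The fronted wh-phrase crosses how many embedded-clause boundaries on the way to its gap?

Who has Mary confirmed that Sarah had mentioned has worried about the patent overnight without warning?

"who" is extracted from the subject of "worried".
Boundaries crossed, outermost first: [that], [Ø] — 2 in total.

2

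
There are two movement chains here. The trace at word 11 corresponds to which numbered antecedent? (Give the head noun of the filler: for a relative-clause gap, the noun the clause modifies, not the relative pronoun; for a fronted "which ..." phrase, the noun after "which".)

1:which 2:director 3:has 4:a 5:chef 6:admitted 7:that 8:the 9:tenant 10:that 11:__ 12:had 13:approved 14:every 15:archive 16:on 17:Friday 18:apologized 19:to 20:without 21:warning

The marked gap is inside the relative clause, the subject of "approved".
Its filler is the head noun "tenant" (via "that"), at word 9.
(The other dependency links word 2 to a gap after word 19.)

9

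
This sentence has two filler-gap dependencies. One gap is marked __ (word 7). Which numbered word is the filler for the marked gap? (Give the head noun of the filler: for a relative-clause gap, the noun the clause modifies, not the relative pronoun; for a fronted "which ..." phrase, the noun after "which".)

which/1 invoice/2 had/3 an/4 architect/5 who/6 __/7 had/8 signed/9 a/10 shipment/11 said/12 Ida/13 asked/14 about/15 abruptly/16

The marked gap is inside the relative clause, the subject of "signed".
Its filler is the head noun "architect" (via "who"), at word 5.
(The other dependency links word 2 to a gap after word 15.)

5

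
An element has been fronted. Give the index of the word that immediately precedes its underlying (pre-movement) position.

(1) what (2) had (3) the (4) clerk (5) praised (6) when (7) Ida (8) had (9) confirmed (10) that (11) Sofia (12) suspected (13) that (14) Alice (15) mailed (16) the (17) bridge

5

The displaced element is "what" (word 1).
It functions as the direct object of "praised", so the gap sits immediately after word 5 ("praised").
Base order: The clerk had praised what when Ida had confirmed that Sofia suspected that Alice mailed the bridge.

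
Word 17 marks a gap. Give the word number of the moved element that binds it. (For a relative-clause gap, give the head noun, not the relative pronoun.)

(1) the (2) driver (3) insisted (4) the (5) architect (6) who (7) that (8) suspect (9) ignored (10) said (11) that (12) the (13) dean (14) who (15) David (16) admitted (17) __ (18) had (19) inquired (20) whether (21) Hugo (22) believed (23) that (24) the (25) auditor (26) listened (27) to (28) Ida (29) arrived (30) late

The gap at 17 is the subject of "inquired", inside a relative clause.
The relative pronoun is "who" (word 14); it is bound by the head noun immediately before it.
Its filler is the head noun "dean", at word 13.

13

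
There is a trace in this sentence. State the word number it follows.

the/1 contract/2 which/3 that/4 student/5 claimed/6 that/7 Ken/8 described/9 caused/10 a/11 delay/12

The displaced element is "the contract" (word 2).
It is linked across 1 clause boundary (that).
It functions as the direct object of "described", so the gap sits immediately after word 9 ("described").
Base order: That student claimed that Ken described the contract.

9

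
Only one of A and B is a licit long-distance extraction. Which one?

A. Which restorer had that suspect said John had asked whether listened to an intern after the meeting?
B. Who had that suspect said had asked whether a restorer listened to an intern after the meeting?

B

In A, the wh-phrase is extracted from inside a wh-island (introduced by "whether"), which blocks movement.
In B, the extraction path crosses only that-complement boundaries, which are transparent.
So B is grammatical.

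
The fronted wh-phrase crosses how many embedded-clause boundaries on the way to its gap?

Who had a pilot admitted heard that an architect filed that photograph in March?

"who" is extracted from the subject of "heard".
Boundaries crossed, outermost first: [Ø] — 1 in total.

1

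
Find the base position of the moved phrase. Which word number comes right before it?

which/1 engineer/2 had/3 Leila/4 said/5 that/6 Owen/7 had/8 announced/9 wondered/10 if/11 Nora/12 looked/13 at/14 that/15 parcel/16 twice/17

The displaced element is "which engineer" (word 2).
It is linked across 2 clause boundaries (that → Ø).
It functions as the subject of "wondered", so the gap sits immediately after word 9 ("announced").
Base order: Leila had said that Owen had announced that which engineer wondered if Nora looked at that parcel twice.

9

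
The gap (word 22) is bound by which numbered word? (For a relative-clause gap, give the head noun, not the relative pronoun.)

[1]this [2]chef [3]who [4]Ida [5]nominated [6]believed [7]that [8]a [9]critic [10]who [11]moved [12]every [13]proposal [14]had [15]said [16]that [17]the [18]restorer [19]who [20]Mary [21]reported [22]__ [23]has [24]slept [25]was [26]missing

18

The gap at 22 is the subject of "slept", inside a relative clause.
The relative pronoun is "who" (word 19); it is bound by the head noun immediately before it.
Its filler is the head noun "restorer", at word 18.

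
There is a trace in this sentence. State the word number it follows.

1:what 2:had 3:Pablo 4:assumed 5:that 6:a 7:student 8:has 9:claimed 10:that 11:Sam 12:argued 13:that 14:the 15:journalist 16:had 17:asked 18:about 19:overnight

18

The displaced element is "what" (word 1).
It is linked across 3 clause boundaries (that → that → that).
It functions as the object of the preposition "about" of "asked", so the gap sits immediately after word 18 ("about").
Base order: Pablo had assumed that a student has claimed that Sam argued that the journalist had asked about what overnight.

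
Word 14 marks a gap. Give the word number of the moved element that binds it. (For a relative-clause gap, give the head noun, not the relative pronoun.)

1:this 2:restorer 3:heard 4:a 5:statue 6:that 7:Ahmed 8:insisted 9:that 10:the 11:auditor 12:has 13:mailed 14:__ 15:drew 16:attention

5

The gap at 14 is the object of "mailed", inside a relative clause.
The relative pronoun is "that" (word 6); it is bound by the head noun immediately before it.
Its filler is the head noun "statue", at word 5.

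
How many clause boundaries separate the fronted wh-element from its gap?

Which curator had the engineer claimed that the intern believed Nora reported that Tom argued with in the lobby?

"which curator" is extracted from the PP object of "argued".
Boundaries crossed, outermost first: [that], [Ø], [that] — 3 in total.

3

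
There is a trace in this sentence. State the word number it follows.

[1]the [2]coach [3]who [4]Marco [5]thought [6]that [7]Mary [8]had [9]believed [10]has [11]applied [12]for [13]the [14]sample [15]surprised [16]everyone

9

The displaced element is "the coach" (word 2).
It is linked across 2 clause boundaries (that → Ø).
It functions as the subject of "applied", so the gap sits immediately after word 9 ("believed").
Base order: Marco thought that Mary had believed that the coach has applied for the sample.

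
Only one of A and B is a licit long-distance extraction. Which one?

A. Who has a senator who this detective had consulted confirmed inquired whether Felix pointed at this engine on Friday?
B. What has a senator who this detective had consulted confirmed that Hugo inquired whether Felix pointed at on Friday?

In B, the wh-phrase is extracted from inside a wh-island (introduced by "whether"), which blocks movement.
In A, the extraction path crosses only that-complement boundaries, which are transparent.
So A is grammatical.

A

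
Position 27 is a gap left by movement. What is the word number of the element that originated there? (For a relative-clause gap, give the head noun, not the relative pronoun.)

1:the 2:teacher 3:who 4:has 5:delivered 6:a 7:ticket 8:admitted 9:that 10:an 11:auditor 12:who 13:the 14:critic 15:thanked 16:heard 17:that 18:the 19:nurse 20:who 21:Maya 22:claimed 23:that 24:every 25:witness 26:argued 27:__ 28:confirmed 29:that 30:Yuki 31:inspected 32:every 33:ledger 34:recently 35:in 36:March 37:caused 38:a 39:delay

19

The gap at 27 is the subject of "confirmed", inside a relative clause.
The relative pronoun is "who" (word 20); it is bound by the head noun immediately before it.
Its filler is the head noun "nurse", at word 19.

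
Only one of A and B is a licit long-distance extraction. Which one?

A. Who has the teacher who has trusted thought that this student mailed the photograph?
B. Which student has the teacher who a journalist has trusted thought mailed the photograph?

In A, the wh-phrase is extracted from inside a complex-NP island (relative clause) (introduced by "who"), which blocks movement.
In B, the extraction path crosses only that-complement boundaries, which are transparent.
So B is grammatical.

B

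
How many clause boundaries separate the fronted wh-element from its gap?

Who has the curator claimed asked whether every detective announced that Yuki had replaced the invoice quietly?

1

"who" is extracted from the subject of "asked".
Boundaries crossed, outermost first: [Ø] — 1 in total.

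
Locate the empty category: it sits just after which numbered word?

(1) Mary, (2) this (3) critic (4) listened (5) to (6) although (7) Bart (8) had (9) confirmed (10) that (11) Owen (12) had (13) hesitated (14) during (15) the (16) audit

5

The displaced element is "Mary" (word 1).
It functions as the object of the preposition "to" of "listened", so the gap sits immediately after word 5 ("to").
Base order: This critic listened to Mary although Bart had confirmed that Owen had hesitated during the audit.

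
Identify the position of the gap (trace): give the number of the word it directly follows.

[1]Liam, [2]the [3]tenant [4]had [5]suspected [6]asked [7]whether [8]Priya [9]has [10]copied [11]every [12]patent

5

The displaced element is "Liam" (word 1).
It is linked across 1 clause boundary (Ø).
It functions as the subject of "asked", so the gap sits immediately after word 5 ("suspected").
Base order: The tenant had suspected that Liam asked whether Priya has copied every patent.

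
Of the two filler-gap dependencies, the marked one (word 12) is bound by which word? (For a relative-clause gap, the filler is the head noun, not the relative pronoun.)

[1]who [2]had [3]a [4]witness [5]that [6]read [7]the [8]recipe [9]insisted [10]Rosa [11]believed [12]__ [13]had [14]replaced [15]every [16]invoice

1

The marked gap is the subject of "replaced".
Its filler is the fronted wh-phrase "who", at word 1.
(The other dependency links word 4 to a gap after word 5.)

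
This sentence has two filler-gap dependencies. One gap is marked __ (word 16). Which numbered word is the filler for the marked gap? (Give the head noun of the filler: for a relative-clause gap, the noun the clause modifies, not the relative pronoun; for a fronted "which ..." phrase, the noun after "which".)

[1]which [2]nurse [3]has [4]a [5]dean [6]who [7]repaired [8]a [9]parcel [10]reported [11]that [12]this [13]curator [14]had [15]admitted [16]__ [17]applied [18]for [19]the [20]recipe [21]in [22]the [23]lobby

2

The marked gap is the subject of "applied".
Its filler is the fronted wh-phrase "which nurse", at word 2.
(The other dependency links word 5 to a gap after word 6.)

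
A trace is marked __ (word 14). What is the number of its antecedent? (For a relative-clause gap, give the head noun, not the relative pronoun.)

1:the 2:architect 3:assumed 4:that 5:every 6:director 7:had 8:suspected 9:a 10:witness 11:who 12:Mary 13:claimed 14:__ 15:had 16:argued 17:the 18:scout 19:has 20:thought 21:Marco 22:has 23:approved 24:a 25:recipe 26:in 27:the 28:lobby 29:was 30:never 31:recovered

10

The gap at 14 is the subject of "argued", inside a relative clause.
The relative pronoun is "who" (word 11); it is bound by the head noun immediately before it.
Its filler is the head noun "witness", at word 10.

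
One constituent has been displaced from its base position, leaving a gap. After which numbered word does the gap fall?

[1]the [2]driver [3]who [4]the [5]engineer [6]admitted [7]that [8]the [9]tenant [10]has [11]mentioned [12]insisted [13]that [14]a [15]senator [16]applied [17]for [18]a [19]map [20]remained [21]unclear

The displaced element is "the driver" (word 2).
It is linked across 2 clause boundaries (that → Ø).
It functions as the subject of "insisted", so the gap sits immediately after word 11 ("mentioned").
Base order: The engineer admitted that the tenant has mentioned that the driver insisted that a senator applied for a map.

11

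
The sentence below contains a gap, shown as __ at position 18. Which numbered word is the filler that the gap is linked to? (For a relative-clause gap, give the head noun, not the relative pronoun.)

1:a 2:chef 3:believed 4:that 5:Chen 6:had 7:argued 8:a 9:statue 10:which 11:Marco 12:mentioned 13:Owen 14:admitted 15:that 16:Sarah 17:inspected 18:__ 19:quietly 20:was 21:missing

The gap at 18 is the object of "inspected", inside a relative clause.
The relative pronoun is "which" (word 10); it is bound by the head noun immediately before it.
Its filler is the head noun "statue", at word 9.

9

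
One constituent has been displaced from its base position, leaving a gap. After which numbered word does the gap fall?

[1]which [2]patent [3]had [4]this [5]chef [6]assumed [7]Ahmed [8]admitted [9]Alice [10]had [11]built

11

The displaced element is "which patent" (word 2).
It is linked across 2 clause boundaries (Ø → Ø).
It functions as the direct object of "built", so the gap sits immediately after word 11 ("built").
Base order: This chef had assumed Ahmed admitted Alice had built which patent.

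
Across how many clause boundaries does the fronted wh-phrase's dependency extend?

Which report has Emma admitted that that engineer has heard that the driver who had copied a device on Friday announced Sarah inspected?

3

"which report" is extracted from the object of "inspected".
Boundaries crossed, outermost first: [that], [that], [Ø] — 3 in total.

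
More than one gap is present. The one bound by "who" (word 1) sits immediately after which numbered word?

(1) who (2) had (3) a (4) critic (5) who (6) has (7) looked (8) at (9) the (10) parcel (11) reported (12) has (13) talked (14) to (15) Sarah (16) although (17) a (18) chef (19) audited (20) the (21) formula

11

The displaced element is "who" (word 1).
It is linked across 1 clause boundary (Ø).
It functions as the subject of "talked", so the gap sits immediately after word 11 ("reported").
Base order: A critic who has looked at the parcel had reported that who has talked to Sarah although a chef audited the formula.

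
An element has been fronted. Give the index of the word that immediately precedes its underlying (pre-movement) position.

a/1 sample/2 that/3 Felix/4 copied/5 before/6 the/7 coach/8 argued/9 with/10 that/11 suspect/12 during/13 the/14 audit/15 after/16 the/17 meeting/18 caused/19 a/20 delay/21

5

The displaced element is "a sample" (word 2).
It functions as the direct object of "copied", so the gap sits immediately after word 5 ("copied").
Base order: Felix copied a sample before the coach argued with that suspect during the audit after the meeting.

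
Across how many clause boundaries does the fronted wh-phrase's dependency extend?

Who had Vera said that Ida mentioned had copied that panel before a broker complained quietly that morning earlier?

"who" is extracted from the subject of "copied".
Boundaries crossed, outermost first: [that], [Ø] — 2 in total.

2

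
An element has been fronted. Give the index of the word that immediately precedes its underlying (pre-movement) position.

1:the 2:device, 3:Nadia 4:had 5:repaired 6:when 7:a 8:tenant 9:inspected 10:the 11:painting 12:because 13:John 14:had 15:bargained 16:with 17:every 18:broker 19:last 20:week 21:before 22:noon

5

The displaced element is "the device" (word 2).
It functions as the direct object of "repaired", so the gap sits immediately after word 5 ("repaired").
Base order: Nadia had repaired the device when a tenant inspected the painting because John had bargained with every broker last week before noon.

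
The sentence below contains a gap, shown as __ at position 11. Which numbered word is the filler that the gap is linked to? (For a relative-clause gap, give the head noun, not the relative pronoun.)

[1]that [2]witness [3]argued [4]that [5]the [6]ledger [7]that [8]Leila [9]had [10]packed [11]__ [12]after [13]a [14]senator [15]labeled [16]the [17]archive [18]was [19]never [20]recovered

6

The gap at 11 is the object of "packed", inside a relative clause.
The relative pronoun is "that" (word 7); it is bound by the head noun immediately before it.
Its filler is the head noun "ledger", at word 6.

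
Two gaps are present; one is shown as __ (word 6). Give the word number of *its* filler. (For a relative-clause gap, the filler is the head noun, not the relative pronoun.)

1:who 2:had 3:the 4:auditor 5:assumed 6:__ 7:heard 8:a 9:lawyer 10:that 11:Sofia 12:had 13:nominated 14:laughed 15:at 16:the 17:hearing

The marked gap is the subject of "heard".
Its filler is the fronted wh-phrase "who", at word 1.
(The other dependency links word 9 to a gap after word 13.)

1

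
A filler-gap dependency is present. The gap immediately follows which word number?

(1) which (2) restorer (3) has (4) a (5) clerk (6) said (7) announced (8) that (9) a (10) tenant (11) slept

The displaced element is "which restorer" (word 2).
It is linked across 1 clause boundary (Ø).
It functions as the subject of "announced", so the gap sits immediately after word 6 ("said").
Base order: A clerk has said that which restorer announced that a tenant slept.

6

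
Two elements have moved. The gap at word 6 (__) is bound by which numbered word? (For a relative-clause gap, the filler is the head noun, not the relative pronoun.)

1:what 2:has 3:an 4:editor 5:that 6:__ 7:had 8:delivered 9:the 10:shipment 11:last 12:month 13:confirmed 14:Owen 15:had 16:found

The marked gap is inside the relative clause, the subject of "delivered".
Its filler is the head noun "editor" (via "that"), at word 4.
(The other dependency links word 1 to a gap after word 16.)

4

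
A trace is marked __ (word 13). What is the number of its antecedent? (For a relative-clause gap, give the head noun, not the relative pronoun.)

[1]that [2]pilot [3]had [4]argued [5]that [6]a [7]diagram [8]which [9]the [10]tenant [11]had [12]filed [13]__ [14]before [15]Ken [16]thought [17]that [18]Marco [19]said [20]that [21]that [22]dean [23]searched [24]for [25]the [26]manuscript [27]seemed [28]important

7

The gap at 13 is the object of "filed", inside a relative clause.
The relative pronoun is "which" (word 8); it is bound by the head noun immediately before it.
Its filler is the head noun "diagram", at word 7.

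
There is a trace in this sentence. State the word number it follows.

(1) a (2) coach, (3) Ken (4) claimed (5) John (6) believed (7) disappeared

The displaced element is "a coach" (word 2).
It is linked across 2 clause boundaries (Ø → Ø).
It functions as the subject of "disappeared", so the gap sits immediately after word 6 ("believed").
Base order: Ken claimed John believed a coach disappeared.

6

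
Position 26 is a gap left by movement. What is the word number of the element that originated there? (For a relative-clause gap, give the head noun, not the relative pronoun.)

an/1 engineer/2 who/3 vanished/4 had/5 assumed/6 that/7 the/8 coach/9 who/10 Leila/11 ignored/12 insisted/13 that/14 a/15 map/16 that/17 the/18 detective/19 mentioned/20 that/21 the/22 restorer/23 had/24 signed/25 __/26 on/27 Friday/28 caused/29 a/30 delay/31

16

The gap at 26 is the object of "signed", inside a relative clause.
The relative pronoun is "that" (word 17); it is bound by the head noun immediately before it.
Its filler is the head noun "map", at word 16.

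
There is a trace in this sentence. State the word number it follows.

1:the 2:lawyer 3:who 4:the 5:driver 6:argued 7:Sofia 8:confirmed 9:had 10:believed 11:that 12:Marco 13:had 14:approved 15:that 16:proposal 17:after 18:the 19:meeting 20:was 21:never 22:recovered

The displaced element is "the lawyer" (word 2).
It is linked across 2 clause boundaries (Ø → Ø).
It functions as the subject of "believed", so the gap sits immediately after word 8 ("confirmed").
Base order: The driver argued Sofia confirmed the lawyer had believed that Marco had approved that proposal after the meeting.

8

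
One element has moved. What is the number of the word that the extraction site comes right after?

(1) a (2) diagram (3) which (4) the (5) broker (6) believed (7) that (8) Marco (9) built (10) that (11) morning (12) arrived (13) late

The displaced element is "a diagram" (word 2).
It is linked across 1 clause boundary (that).
It functions as the direct object of "built", so the gap sits immediately after word 9 ("built").
Base order: The broker believed that Marco built a diagram that morning.

9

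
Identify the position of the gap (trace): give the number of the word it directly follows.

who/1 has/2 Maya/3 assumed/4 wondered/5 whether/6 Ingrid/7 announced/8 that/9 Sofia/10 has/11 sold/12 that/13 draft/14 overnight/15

The displaced element is "who" (word 1).
It is linked across 1 clause boundary (Ø).
It functions as the subject of "wondered", so the gap sits immediately after word 4 ("assumed").
Base order: Maya has assumed that who wondered whether Ingrid announced that Sofia has sold that draft overnight.

4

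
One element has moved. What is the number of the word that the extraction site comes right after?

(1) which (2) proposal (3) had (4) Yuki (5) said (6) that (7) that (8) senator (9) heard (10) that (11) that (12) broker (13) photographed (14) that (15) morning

13

The displaced element is "which proposal" (word 2).
It is linked across 2 clause boundaries (that → that).
It functions as the direct object of "photographed", so the gap sits immediately after word 13 ("photographed").
Base order: Yuki had said that that senator heard that that broker photographed which proposal that morning.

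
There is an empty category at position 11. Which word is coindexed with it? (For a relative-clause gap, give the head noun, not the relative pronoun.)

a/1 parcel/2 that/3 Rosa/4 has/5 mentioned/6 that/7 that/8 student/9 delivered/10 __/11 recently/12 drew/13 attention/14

The gap at 11 is the object of "delivered", inside a relative clause.
The relative pronoun is "that" (word 3); it is bound by the head noun immediately before it.
Its filler is the head noun "parcel", at word 2.

2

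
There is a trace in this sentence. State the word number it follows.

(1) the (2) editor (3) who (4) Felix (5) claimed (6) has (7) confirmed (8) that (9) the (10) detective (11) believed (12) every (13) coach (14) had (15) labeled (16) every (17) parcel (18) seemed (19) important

5

The displaced element is "the editor" (word 2).
It is linked across 1 clause boundary (Ø).
It functions as the subject of "confirmed", so the gap sits immediately after word 5 ("claimed").
Base order: Felix claimed that the editor has confirmed that the detective believed every coach had labeled every parcel.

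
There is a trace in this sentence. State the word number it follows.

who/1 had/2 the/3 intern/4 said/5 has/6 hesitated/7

The displaced element is "who" (word 1).
It is linked across 1 clause boundary (Ø).
It functions as the subject of "hesitated", so the gap sits immediately after word 5 ("said").
Base order: The intern had said that who has hesitated.

5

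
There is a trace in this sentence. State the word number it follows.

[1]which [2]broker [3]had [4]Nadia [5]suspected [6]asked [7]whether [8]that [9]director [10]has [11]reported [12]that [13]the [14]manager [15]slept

The displaced element is "which broker" (word 2).
It is linked across 1 clause boundary (Ø).
It functions as the subject of "asked", so the gap sits immediately after word 5 ("suspected").
Base order: Nadia had suspected that which broker asked whether that director has reported that the manager slept.

5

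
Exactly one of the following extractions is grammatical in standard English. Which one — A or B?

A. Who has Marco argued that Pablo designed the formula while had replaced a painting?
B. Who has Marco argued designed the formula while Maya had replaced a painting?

B

In A, the wh-phrase is extracted from inside an adjunct island (introduced by "while"), which blocks movement.
In B, the extraction path crosses only that-complement boundaries, which are transparent.
So B is grammatical.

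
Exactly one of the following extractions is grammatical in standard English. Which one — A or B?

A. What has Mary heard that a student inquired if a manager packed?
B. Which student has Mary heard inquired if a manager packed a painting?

B

In A, the wh-phrase is extracted from inside a wh-island (introduced by "if"), which blocks movement.
In B, the extraction path crosses only that-complement boundaries, which are transparent.
So B is grammatical.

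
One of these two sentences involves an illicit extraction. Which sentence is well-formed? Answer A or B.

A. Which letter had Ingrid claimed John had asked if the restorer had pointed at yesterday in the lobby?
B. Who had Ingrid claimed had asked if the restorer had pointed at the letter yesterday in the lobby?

In A, the wh-phrase is extracted from inside a wh-island (introduced by "if"), which blocks movement.
In B, the extraction path crosses only that-complement boundaries, which are transparent.
So B is grammatical.

B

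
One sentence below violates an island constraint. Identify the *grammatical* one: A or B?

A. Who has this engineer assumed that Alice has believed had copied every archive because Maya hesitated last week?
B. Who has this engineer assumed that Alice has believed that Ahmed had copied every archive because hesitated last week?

In B, the wh-phrase is extracted from inside an adjunct island (introduced by "because"), which blocks movement.
In A, the extraction path crosses only that-complement boundaries, which are transparent.
So A is grammatical.

A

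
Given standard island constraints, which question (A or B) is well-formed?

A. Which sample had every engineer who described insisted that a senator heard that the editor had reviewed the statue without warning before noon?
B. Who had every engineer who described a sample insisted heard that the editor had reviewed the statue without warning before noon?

B

In A, the wh-phrase is extracted from inside a complex-NP island (relative clause) (introduced by "who"), which blocks movement.
In B, the extraction path crosses only that-complement boundaries, which are transparent.
So B is grammatical.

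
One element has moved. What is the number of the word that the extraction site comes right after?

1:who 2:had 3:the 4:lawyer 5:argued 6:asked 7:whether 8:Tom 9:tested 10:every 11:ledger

5

The displaced element is "who" (word 1).
It is linked across 1 clause boundary (Ø).
It functions as the subject of "asked", so the gap sits immediately after word 5 ("argued").
Base order: The lawyer had argued who asked whether Tom tested every ledger.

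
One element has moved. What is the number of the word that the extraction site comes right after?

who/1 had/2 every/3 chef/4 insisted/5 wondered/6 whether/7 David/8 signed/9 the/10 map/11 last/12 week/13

5

The displaced element is "who" (word 1).
It is linked across 1 clause boundary (Ø).
It functions as the subject of "wondered", so the gap sits immediately after word 5 ("insisted").
Base order: Every chef had insisted that who wondered whether David signed the map last week.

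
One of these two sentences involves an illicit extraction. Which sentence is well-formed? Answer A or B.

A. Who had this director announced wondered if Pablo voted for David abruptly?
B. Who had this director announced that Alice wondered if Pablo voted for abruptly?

A

In B, the wh-phrase is extracted from inside a wh-island (introduced by "if"), which blocks movement.
In A, the extraction path crosses only that-complement boundaries, which are transparent.
So A is grammatical.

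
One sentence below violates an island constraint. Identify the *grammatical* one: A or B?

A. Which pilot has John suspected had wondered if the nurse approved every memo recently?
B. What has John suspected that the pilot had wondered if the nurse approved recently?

In B, the wh-phrase is extracted from inside a wh-island (introduced by "if"), which blocks movement.
In A, the extraction path crosses only that-complement boundaries, which are transparent.
So A is grammatical.

A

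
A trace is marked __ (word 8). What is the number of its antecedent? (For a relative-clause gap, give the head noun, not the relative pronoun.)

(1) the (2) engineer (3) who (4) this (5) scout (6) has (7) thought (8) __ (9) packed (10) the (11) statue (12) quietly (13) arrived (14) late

The gap at 8 is the subject of "packed", inside a relative clause.
The relative pronoun is "who" (word 3); it is bound by the head noun immediately before it.
Its filler is the head noun "engineer", at word 2.

2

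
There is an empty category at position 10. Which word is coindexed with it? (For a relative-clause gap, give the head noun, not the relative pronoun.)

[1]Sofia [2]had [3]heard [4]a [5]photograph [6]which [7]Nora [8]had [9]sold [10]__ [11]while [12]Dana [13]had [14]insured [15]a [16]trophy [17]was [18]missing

5

The gap at 10 is the object of "sold", inside a relative clause.
The relative pronoun is "which" (word 6); it is bound by the head noun immediately before it.
Its filler is the head noun "photograph", at word 5.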